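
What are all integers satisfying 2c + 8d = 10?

Step 1: Compute gcd(2, 8) = 2.
Since 2 divides 10, solutions exist.

Step 2: Find a particular solution using extended Euclidean algorithm.
We get c₀ = 5, d₀ = 0.
Check: 2*5 + 8*0 = 10 = 10 ✓

Step 3: Write the general solution.
c = 5 + (8/2)t = 5 + 4t
d = 0 - (2/2)t = 0 - 1t
for any integer t.

c = 5 + 4t, d = 0 - 1t for integer t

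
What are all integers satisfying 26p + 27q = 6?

Step 1: Compute gcd(26, 27) = 1.
Since 1 divides 6, solutions exist.

Step 2: Find a particular solution using extended Euclidean algorithm.
We get p₀ = -6, q₀ = 6.
Check: 26*-6 + 27*6 = 6 = 6 ✓

Step 3: Write the general solution.
p = -6 + (27/1)t = -6 + 27t
q = 6 - (26/1)t = 6 - 26t
for any integer t.

p = -6 + 27t, q = 6 - 26t for integer t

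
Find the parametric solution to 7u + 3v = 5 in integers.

Step 1: Compute gcd(7, 3) = 1.
Since 1 divides 5, solutions exist.

Step 2: Find a particular solution using extended Euclidean algorithm.
We get u₀ = 5, v₀ = -10.
Check: 7*5 + 3*-10 = 5 = 5 ✓

Step 3: Write the general solution.
u = 5 + (3/1)t = 5 + 3t
v = -10 - (7/1)t = -10 - 7t
for any integer t.

u = 5 + 3t, v = -10 - 7t for integer t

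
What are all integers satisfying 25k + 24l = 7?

Step 1: Compute gcd(25, 24) = 1.
Since 1 divides 7, solutions exist.

Step 2: Find a particular solution using extended Euclidean algorithm.
We get k₀ = 7, l₀ = -7.
Check: 25*7 + 24*-7 = 7 = 7 ✓

Step 3: Write the general solution.
k = 7 + (24/1)t = 7 + 24t
l = -7 - (25/1)t = -7 - 25t
for any integer t.

k = 7 + 24t, l = -7 - 25t for integer t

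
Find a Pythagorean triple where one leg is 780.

We need the other leg and hypotenuse such that 780² + x² = c².
Take x = 451, c = 901: 780² + 451² = 608400 + 203401 = 811801 = 901² ✓
Triple: (451, 780, 901)

(451, 780, 901)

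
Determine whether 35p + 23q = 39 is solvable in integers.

Step 1: Compute gcd(35, 23).
gcd(35, 23) = 1

Step 2: Check divisibility.
Does 1 divide 39? 39 = 1 x 39, so yes.

By the theorem on linear Diophantine equations, 35p + 23q = 39 has integer solutions if and only if gcd(35, 23) divides 39. Since 1 | 39, solutions exist.

Yes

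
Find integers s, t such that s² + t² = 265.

We need to find integers s, t > 0 such that s² + t² = 265.
Trying s = 3: t² = 265 - 3² = 265 - 9 = 256
t = 16
Check: 3² + 16² = 9 + 256 = 265 ✓

265 = 3² + 16²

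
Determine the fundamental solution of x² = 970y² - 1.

We need x² = 970y² - 1. Try successive y:
y = 1: x² = 970·1² - 1 = 969, not a perfect square
y = 2: x² = 970·2² - 1 = 3879, not a perfect square
y = 3: x² = 970·3² - 1 = 8729, not a perfect square
...
y = 10537: x² = 970·10537² - 1 = 107697517929 = 328173² ✓
Check: 328173² - 970·10537² = 107697517929 - 107697517930 = -1 ✓

x = 328173, y = 10537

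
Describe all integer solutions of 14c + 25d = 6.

Step 1: Compute gcd(14, 25) = 1.
Since 1 divides 6, solutions exist.

Step 2: Find a particular solution using extended Euclidean algorithm.
We get c₀ = 54, d₀ = -30.
Check: 14*54 + 25*-30 = 6 = 6 ✓

Step 3: Write the general solution.
c = 54 + (25/1)t = 54 + 25t
d = -30 - (14/1)t = -30 - 14t
for any integer t.

c = 54 + 25t, d = -30 - 14t for integer t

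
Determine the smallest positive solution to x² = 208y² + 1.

We seek the smallest positive integers (x, y) with x² - 208y² = 1, i.e., x² = 208y² + 1.
Try successive y values:
y = 1: x² = 208·1² + 1 = 209, not a perfect square
y = 2: x² = 208·2² + 1 = 833, not a perfect square
y = 3: x² = 208·3² + 1 = 1873, not a perfect square
... continuing the search (or via continued fractions) ...
y = 45: x² = 208·45² + 1 = 421201, x = 649 ✓

Verify: 649² - 208·45² = 421201 - 421200 = 1 ✓

x = 649, y = 45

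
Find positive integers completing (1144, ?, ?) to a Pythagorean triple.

We need the other leg and hypotenuse such that 1144² + x² = c².
Take x = 1110, c = 1594: 1144² + 1110² = 1308736 + 1232100 = 2540836 = 1594² ✓
Triple: (1110, 1144, 1594)

(1110, 1144, 1594)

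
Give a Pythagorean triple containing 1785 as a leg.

We need the other leg and hypotenuse such that 1785² + x² = c².
Take x = 380, c = 1825: 1785² + 380² = 3186225 + 144400 = 3330625 = 1825² ✓
Triple: (1785, 380, 1825)

(1785, 380, 1825)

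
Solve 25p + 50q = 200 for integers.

Step 1: Check solvability.
gcd(25, 50) = 25
Since 25 divides 200, solutions exist.

Step 2: Apply extended Euclidean algorithm to find gcd.
We find integers such that 25*x0 + 50*y0 = 25

Step 3: Scale the particular solution.
Multiply by 200/25 = 8:
p = 8, q = 0

Step 4: Verify.
25*(8) + 50*(0) = 200 = 200 ✓

p = 8, q = 0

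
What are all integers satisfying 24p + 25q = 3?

Step 1: Compute gcd(24, 25) = 1.
Since 1 divides 3, solutions exist.

Step 2: Find a particular solution using extended Euclidean algorithm.
We get p₀ = -3, q₀ = 3.
Check: 24*-3 + 25*3 = 3 = 3 ✓

Step 3: Write the general solution.
p = -3 + (25/1)t = -3 + 25t
q = 3 - (24/1)t = 3 - 24t
for any integer t.

p = -3 + 25t, q = 3 - 24t for integer t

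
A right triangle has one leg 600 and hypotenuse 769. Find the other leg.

a² = c² - b² = 591361 - 360000 = 231361
a = 481

481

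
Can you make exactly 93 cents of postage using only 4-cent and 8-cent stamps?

We need non-negative x, y with 4x + 8y = 93.
gcd(4, 8) = 4, and 4 does not divide 93.
No integer solutions exist, so certainly no non-negative ones.

No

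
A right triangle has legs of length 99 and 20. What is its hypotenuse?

c² = a² + b² = 99² + 20² = 9801 + 400 = 10201
c = 101

101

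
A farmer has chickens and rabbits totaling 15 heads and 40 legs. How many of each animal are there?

Let c = chickens, r = rabbits.
Heads: c + r = 15
Legs: 2c + 4r = 40
From the first equation, c = 15 - r. Substitute:
2(15 - r) + 4r = 40
30 + 2r = 40
r = (40 - 30)/2 = 5
c = 15 - 5 = 10

Chickens: 10, Rabbits: 5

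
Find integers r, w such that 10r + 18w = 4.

Step 1: Check solvability.
gcd(10, 18) = 2
Since 2 divides 4, solutions exist.

Step 2: Apply extended Euclidean algorithm to find gcd.
We find integers such that 10*x0 + 18*y0 = 2

Step 3: Scale the particular solution.
Multiply by 4/2 = 2:
r = 4, w = -2

Step 4: Verify.
10*(4) + 18*(-2) = 4 = 4 ✓

r = 4, w = -2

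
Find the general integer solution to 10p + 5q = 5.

Step 1: Compute gcd(10, 5) = 5.
Since 5 divides 5, solutions exist.

Step 2: Find a particular solution using extended Euclidean algorithm.
We get p₀ = 0, q₀ = 1.
Check: 10*0 + 5*1 = 5 = 5 ✓

Step 3: Write the general solution.
p = 0 + (5/5)t = 0 + 1t
q = 1 - (10/5)t = 1 - 2t
for any integer t.

p = 0 + 1t, q = 1 - 2t for integer t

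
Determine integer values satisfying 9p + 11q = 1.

Step 1: Check solvability.
gcd(9, 11) = 1
Since 1 divides 1, solutions exist.

Step 2: Apply extended Euclidean algorithm to find gcd.
We find integers such that 9*x0 + 11*y0 = 1

Step 3: Scale the particular solution.
Multiply by 1/1 = 1:
p = 5, q = -4

Step 4: Verify.
9*(5) + 11*(-4) = 1 = 1 ✓

p = 5, q = -4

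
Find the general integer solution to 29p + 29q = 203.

Step 1: Compute gcd(29, 29) = 29.
Since 29 divides 203, solutions exist.

Step 2: Find a particular solution using extended Euclidean algorithm.
We get p₀ = 0, q₀ = 7.
Check: 29*0 + 29*7 = 203 = 203 ✓

Step 3: Write the general solution.
p = 0 + (29/29)t = 0 + 1t
q = 7 - (29/29)t = 7 - 1t
for any integer t.

p = 0 + 1t, q = 7 - 1t for integer t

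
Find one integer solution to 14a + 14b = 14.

Step 1: Check solvability.
gcd(14, 14) = 14
Since 14 divides 14, solutions exist.

Step 2: Apply extended Euclidean algorithm to find gcd.
We find integers such that 14*x0 + 14*y0 = 14

Step 3: Scale the particular solution.
Multiply by 14/14 = 1:
a = 0, b = 1

Step 4: Verify.
14*(0) + 14*(1) = 14 = 14 ✓

a = 0, b = 1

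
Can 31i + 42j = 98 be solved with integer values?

Step 1: Compute gcd(31, 42).
gcd(31, 42) = 1

Step 2: Check divisibility.
Does 1 divide 98? 98 = 1 x 98, so yes.

By the theorem on linear Diophantine equations, 31i + 42j = 98 has integer solutions if and only if gcd(31, 42) divides 98. Since 1 | 98, solutions exist.

Yes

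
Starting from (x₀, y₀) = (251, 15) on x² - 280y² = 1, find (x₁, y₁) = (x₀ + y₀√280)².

Solutions to x² - Dy² = 1 are generated by powers of (x₀ + y₀√D).
The next solution satisfies x₁ + y₁√280 = (x₀ + y₀√280)², giving:
x₁ = x₀² + 280y₀² = 251² + 280·15² = 63001 + 63000 = 126001
y₁ = 2x₀y₀ = 2·251·15 = 7530

Verify: 126001² - 280·7530² = 15876252001 - 15876252000 = 1 ✓

x = 126001, y = 7530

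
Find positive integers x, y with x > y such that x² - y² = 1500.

Factor: x² - y² = (x+y)(x-y) = 1500.
We need two factors of 1500 with the same parity.
Use x+y = 750 and x-y = 2 (product 750·2 = 1500).
Adding: 2x = 752, so x = 376.
Subtracting: 2y = 748, so y = 374.
Check: 376² - 374² = 141376 - 139876 = 1500 ✓

x = 376, y = 374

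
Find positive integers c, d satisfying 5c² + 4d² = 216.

Try small values of c and check whether (216 - 5c²)/4 is a perfect square.
c = 6: 5·6² = 180, so 4d² = 216 - 180 = 36, giving d² = 9, d = 3.
Check: 5·6² + 4·3² = 180 + 36 = 216 ✓

c = 6, d = 3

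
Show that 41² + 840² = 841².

Compute a² + b² = 41² + 840² = 1681 + 705600 = 707281
Compute c² = 841² = 707281
Since 707281 = 707281, confirmed.

Yes, it is a Pythagorean triple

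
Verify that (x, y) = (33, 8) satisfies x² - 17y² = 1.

Compute x² = 33² = 1089
Compute 17y² = 17·8² = 17·64 = 1088
x² - 17y² = 1089 - 1088 = 1
Since this equals 1, (33, 8) is a solution.

Yes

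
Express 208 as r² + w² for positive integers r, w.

We need to find integers r, w > 0 such that r² + w² = 208.
Trying r = 8: w² = 208 - 8² = 208 - 64 = 144
w = 12
Check: 8² + 12² = 64 + 144 = 208 ✓

208 = 8² + 12²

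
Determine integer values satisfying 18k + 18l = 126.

Step 1: Check solvability.
gcd(18, 18) = 18
Since 18 divides 126, solutions exist.

Step 2: Apply extended Euclidean algorithm to find gcd.
We find integers such that 18*x0 + 18*y0 = 18

Step 3: Scale the particular solution.
Multiply by 126/18 = 7:
k = 0, l = 7

Step 4: Verify.
18*(0) + 18*(7) = 126 = 126 ✓

k = 0, l = 7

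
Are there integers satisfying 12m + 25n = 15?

Step 1: Compute gcd(12, 25).
gcd(12, 25) = 1

Step 2: Check divisibility.
Does 1 divide 15? 15 = 1 x 15, so yes.

By the theorem on linear Diophantine equations, 12m + 25n = 15 has integer solutions if and only if gcd(12, 25) divides 15. Since 1 | 15, solutions exist.

Yes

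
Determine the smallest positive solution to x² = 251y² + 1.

We seek the smallest positive integers (x, y) with x² - 251y² = 1, i.e., x² = 251y² + 1.
Try successive y values:
y = 1: x² = 251·1² + 1 = 252, not a perfect square
y = 2: x² = 251·2² + 1 = 1005, not a perfect square
y = 3: x² = 251·3² + 1 = 2260, not a perfect square
... continuing the search (or via continued fractions) ...
y = 231957: x² = 251·231957² + 1 = 13504816512100, x = 3674890 ✓

Verify: 3674890² - 251·231957² = 13504816512100 - 13504816512099 = 1 ✓

x = 3674890, y = 231957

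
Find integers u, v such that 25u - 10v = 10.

Step 1: Check solvability.
gcd(25, 10) = 5
Since 5 divides 10, solutions exist.

Step 2: Apply extended Euclidean algorithm to find gcd.
We find integers such that 25*x0 + 10*y0 = 5

Step 3: Scale the particular solution.
Multiply by 10/5 = 2:
u = 2, v = 4

Step 4: Verify.
25*(2) - 10*(4) = 10 = 10 ✓

u = 2, v = 4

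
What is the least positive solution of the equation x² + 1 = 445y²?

We need x² = 445y² - 1. Try successive y:
y = 1: x² = 445·1² - 1 = 444, not a perfect square
y = 2: x² = 445·2² - 1 = 1779, not a perfect square
y = 3: x² = 445·3² - 1 = 4004, not a perfect square
...
y = 221: x² = 445·221² - 1 = 21734244 = 4662² ✓
Check: 4662² - 445·221² = 21734244 - 21734245 = -1 ✓

x = 4662, y = 221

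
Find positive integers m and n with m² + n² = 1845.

We need to find integers m, n > 0 such that m² + n² = 1845.
Trying m = 9: n² = 1845 - 9² = 1845 - 81 = 1764
n = 42
Check: 9² + 42² = 81 + 1764 = 1845 ✓

1845 = 9² + 42²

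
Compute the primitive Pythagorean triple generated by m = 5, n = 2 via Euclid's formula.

a = m² - n² = 25 - 4 = 21
b = 2mn = 2·5·2 = 20
c = m² + n² = 25 + 4 = 29
Verify: 21² + 20² = 441 + 400 = 841 = 29² ✓

(21, 20, 29)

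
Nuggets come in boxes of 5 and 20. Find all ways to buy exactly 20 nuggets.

We need non-negative integers (x, y) with 5x + 20y = 20.
For each x in 0..4, check if 20 - 5x is a non-negative multiple of 20.
x = 0: 20y = 20, y = 1 ✓
x = 4: 20y = 0, y = 0 ✓

(0 boxes of 5, 1 boxes of 20), (4 boxes of 5, 0 boxes of 20)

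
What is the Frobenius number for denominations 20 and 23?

For two coprime denominations a and b, the Frobenius number (largest value not representable as a non-negative combination) is ab - a - b.
Here gcd(20, 23) = 1, so they are coprime.
F(20, 23) = 20·23 - 20 - 23 = 460 - 43 = 417

417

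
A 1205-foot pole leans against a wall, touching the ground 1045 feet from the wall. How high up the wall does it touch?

The ladder, wall, and ground form a right triangle with hypotenuse 1205 and one leg 1045.
By the Pythagorean theorem: h² = 1205² - 1045² = 1452025 - 1092025 = 360000
h = √360000 = 600 feet

600 feet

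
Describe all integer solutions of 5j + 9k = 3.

Step 1: Compute gcd(5, 9) = 1.
Since 1 divides 3, solutions exist.

Step 2: Find a particular solution using extended Euclidean algorithm.
We get j₀ = 6, k₀ = -3.
Check: 5*6 + 9*-3 = 3 = 3 ✓

Step 3: Write the general solution.
j = 6 + (9/1)t = 6 + 9t
k = -3 - (5/1)t = -3 - 5t
for any integer t.

j = 6 + 9t, k = -3 - 5t for integer t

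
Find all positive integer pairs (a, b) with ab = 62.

The positive divisors of 62 are: 1, 2, 31, 62.
Each divisor d gives the pair (d, 62/d):
(1, 62), (2, 31), (31, 2), (62, 1)

(1, 62), (2, 31), (31, 2), (62, 1)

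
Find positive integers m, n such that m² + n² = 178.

Search for m with 178 - m² a perfect square.
m = 3: 178 - 3² = 178 - 9 = 169 = 13² ✓
So m = 3, n = 13.

m = 3, n = 13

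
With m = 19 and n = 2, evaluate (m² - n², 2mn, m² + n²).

a = m² - n² = 361 - 4 = 357
b = 2mn = 2·19·2 = 76
c = m² + n² = 361 + 4 = 365
Verify: 357² + 76² = 127449 + 5776 = 133225 = 365² ✓

(357, 76, 365)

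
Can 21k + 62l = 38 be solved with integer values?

Step 1: Compute gcd(21, 62).
gcd(21, 62) = 1

Step 2: Check divisibility.
Does 1 divide 38? 38 = 1 x 38, so yes.

By the theorem on linear Diophantine equations, 21k + 62l = 38 has integer solutions if and only if gcd(21, 62) divides 38. Since 1 | 38, solutions exist.

Yes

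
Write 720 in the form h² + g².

We need to find integers h, g > 0 such that h² + g² = 720.
Trying h = 12: g² = 720 - 12² = 720 - 144 = 576
g = 24
Check: 12² + 24² = 144 + 576 = 720 ✓

720 = 12² + 24²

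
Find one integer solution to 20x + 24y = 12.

Step 1: Check solvability.
gcd(20, 24) = 4
Since 4 divides 12, solutions exist.

Step 2: Apply extended Euclidean algorithm to find gcd.
We find integers such that 20*x0 + 24*y0 = 4

Step 3: Scale the particular solution.
Multiply by 12/4 = 3:
x = -3, y = 3

Step 4: Verify.
20*(-3) + 24*(3) = 12 = 12 ✓

x = -3, y = 3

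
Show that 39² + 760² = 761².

Compute a² + b²:
39² + 760² = 1521 + 577600 = 579121
Compute c²:
761² = 579121
Since 579121 = 579121, it is a Pythagorean triple.

Yes, it is a Pythagorean triple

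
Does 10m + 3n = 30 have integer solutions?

Step 1: Compute gcd(10, 3).
gcd(10, 3) = 1

Step 2: Check divisibility.
Does 1 divide 30? 30 = 1 x 30, so yes.

By the theorem on linear Diophantine equations, 10m + 3n = 30 has integer solutions if and only if gcd(10, 3) divides 30. Since 1 | 30, solutions exist.

Yes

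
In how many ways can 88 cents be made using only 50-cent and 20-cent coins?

We need non-negative integers (x, y) with 50x + 20y = 88.
For each x from 0 to 1, check if (88 - 50x) is a non-negative multiple of 20.
Solutions (x, y): none
Count: 0

0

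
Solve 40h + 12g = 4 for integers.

Step 1: Check solvability.
gcd(40, 12) = 4
Since 4 divides 4, solutions exist.

Step 2: Apply extended Euclidean algorithm to find gcd.
We find integers such that 40*x0 + 12*y0 = 4

Step 3: Scale the particular solution.
Multiply by 4/4 = 1:
h = 1, g = -3

Step 4: Verify.
40*(1) + 12*(-3) = 4 = 4 ✓

h = 1, g = -3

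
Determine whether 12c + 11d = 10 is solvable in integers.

Step 1: Compute gcd(12, 11).
gcd(12, 11) = 1

Step 2: Check divisibility.
Does 1 divide 10? 10 = 1 x 10, so yes.

By the theorem on linear Diophantine equations, 12c + 11d = 10 has integer solutions if and only if gcd(12, 11) divides 10. Since 1 | 10, solutions exist.

Yes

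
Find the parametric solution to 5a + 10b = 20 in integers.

Step 1: Compute gcd(5, 10) = 5.
Since 5 divides 20, solutions exist.

Step 2: Find a particular solution using extended Euclidean algorithm.
We get a₀ = 4, b₀ = 0.
Check: 5*4 + 10*0 = 20 = 20 ✓

Step 3: Write the general solution.
a = 4 + (10/5)t = 4 + 2t
b = 0 - (5/5)t = 0 - 1t
for any integer t.

a = 4 + 2t, b = 0 - 1t for integer t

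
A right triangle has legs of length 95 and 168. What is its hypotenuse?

c² = a² + b² = 95² + 168² = 9025 + 28224 = 37249
c = 193

193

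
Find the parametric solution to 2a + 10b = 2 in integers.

Step 1: Compute gcd(2, 10) = 2.
Since 2 divides 2, solutions exist.

Step 2: Find a particular solution using extended Euclidean algorithm.
We get a₀ = 1, b₀ = 0.
Check: 2*1 + 10*0 = 2 = 2 ✓

Step 3: Write the general solution.
a = 1 + (10/2)t = 1 + 5t
b = 0 - (2/2)t = 0 - 1t
for any integer t.

a = 1 + 5t, b = 0 - 1t for integer t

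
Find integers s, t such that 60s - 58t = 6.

Step 1: Check solvability.
gcd(60, 58) = 2
Since 2 divides 6, solutions exist.

Step 2: Apply extended Euclidean algorithm to find gcd.
We find integers such that 60*x0 + 58*y0 = 2

Step 3: Scale the particular solution.
Multiply by 6/2 = 3:
s = 3, t = 3

Step 4: Verify.
60*(3) - 58*(3) = 6 = 6 ✓

s = 3, t = 3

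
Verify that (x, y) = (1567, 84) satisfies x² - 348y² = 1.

Compute x² = 1567² = 2455489
Compute 348y² = 348·84² = 348·7056 = 2455488
x² - 348y² = 2455489 - 2455488 = 1
Since this equals 1, (1567, 84) is a solution.

Yes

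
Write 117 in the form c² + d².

We need to find integers c, d > 0 such that c² + d² = 117.
Trying c = 6: d² = 117 - 6² = 117 - 36 = 81
d = 9
Check: 6² + 9² = 36 + 81 = 117 ✓

117 = 6² + 9²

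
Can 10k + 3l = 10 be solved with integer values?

Step 1: Compute gcd(10, 3).
gcd(10, 3) = 1

Step 2: Check divisibility.
Does 1 divide 10? 10 = 1 x 10, so yes.

By the theorem on linear Diophantine equations, 10k + 3l = 10 has integer solutions if and only if gcd(10, 3) divides 10. Since 1 | 10, solutions exist.

Yes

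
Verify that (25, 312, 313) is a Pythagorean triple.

Compute a² + b² = 25² + 312² = 625 + 97344 = 97969
Compute c² = 313² = 97969
Since 97969 = 97969, confirmed.

Yes, it is a Pythagorean triple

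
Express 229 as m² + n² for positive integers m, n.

We need to find integers m, n > 0 such that m² + n² = 229.
Trying m = 2: n² = 229 - 2² = 229 - 4 = 225
n = 15
Check: 2² + 15² = 4 + 225 = 229 ✓

229 = 2² + 15²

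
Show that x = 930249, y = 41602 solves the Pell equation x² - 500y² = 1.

Compute x² = 930249² = 865363202001
Compute 500y² = 500·41602² = 500·1730726404 = 865363202000
x² - 500y² = 865363202001 - 865363202000 = 1
Since this equals 1, (930249, 41602) is a solution.

Yes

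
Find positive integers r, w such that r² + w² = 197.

Search for r with 197 - r² a perfect square.
r = 1: 197 - 1² = 197 - 1 = 196 = 14² ✓
So r = 1, w = 14.

r = 1, w = 14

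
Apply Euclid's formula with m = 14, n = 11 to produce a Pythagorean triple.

a = m² - n² = 14² - 11² = 196 - 121 = 75
b = 2mn = 2·14·11 = 308
c = m² + n² = 196 + 121 = 317
Verify: 75² + 308² = 5625 + 94864 = 100489 = 317² ✓

(75, 308, 317)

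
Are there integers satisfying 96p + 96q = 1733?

Step 1: Compute gcd(96, 96).
gcd(96, 96) = 96

Step 2: Check divisibility.
Does 96 divide 1733? 1733 = 96 x 18 + 5, so no.

By the theorem on linear Diophantine equations, 96p + 96q = 1733 has integer solutions if and only if gcd(96, 96) divides 1733. Since 96 does not divide 1733, no solutions exist.

No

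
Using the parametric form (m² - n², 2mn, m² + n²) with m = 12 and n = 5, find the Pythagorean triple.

a = m² - n² = 144 - 25 = 119
b = 2mn = 2·12·5 = 120
c = m² + n² = 144 + 25 = 169
Verify: 119² + 120² = 14161 + 14400 = 28561 = 169² ✓

(119, 120, 169)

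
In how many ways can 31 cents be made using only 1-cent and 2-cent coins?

We need non-negative integers (x, y) with 1x + 2y = 31.
For each x from 0 to 31, check if (31 - 1x) is a non-negative multiple of 2.
Solutions (x, y): (1,15), (3,14), (5,13), (7,12), ...
Count: 16

16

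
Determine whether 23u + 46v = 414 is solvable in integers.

Step 1: Compute gcd(23, 46).
gcd(23, 46) = 23

Step 2: Check divisibility.
Does 23 divide 414? 414 = 23 x 18, so yes.

By the theorem on linear Diophantine equations, 23u + 46v = 414 has integer solutions if and only if gcd(23, 46) divides 414. Since 23 | 414, solutions exist.

Yes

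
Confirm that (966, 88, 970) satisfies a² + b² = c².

Compute a² + b² = 966² + 88² = 933156 + 7744 = 940900
Compute c² = 970² = 940900
Since 940900 = 940900, confirmed.

Yes, it is a Pythagorean triple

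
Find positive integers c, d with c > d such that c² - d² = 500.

Factor: c² - d² = (c+d)(c-d) = 500.
We need two factors of 500 with the same parity.
Use c+d = 250 and c-d = 2 (product 250·2 = 500).
Adding: 2c = 252, so c = 126.
Subtracting: 2d = 248, so d = 124.
Check: 126² - 124² = 15876 - 15376 = 500 ✓

c = 126, d = 124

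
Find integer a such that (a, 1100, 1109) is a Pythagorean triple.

a² = c² - b² = 1109² - 1100² = 1229881 - 1210000 = 19881
a = sqrt(19881) = 141

141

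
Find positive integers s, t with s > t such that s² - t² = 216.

Factor: s² - t² = (s+t)(s-t) = 216.
We need two factors of 216 with the same parity.
Use s+t = 108 and s-t = 2 (product 108·2 = 216).
Adding: 2s = 110, so s = 55.
Subtracting: 2t = 106, so t = 53.
Check: 55² - 53² = 3025 - 2809 = 216 ✓

s = 55, t = 53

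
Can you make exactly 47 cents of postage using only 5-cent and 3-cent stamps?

We need non-negative x, y with 5x + 3y = 47.
gcd(5, 3) = 1 divides 47, so integer solutions exist.
Search for a non-negative one: x = 1 gives 3y = 47 - 5 = 42, so y = 14.
Check: 5·1 + 3·14 = 47 ✓

Yes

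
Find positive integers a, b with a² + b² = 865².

We need a² + b² = 865² = 748225.
Trying: 287² + 816² = 82369 + 665856 = 748225 ✓

(287, 816, 865)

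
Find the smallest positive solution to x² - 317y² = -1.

We need x² = 317y² - 1. Try successive y:
y = 1: x² = 317·1² - 1 = 316, not a perfect square
y = 2: x² = 317·2² - 1 = 1267, not a perfect square
y = 3: x² = 317·3² - 1 = 2852, not a perfect square
...
y = 19805: x² = 317·19805² - 1 = 124339453924 = 352618² ✓
Check: 352618² - 317·19805² = 124339453924 - 124339453925 = -1 ✓

x = 352618, y = 19805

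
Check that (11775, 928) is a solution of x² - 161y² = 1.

Compute x² = 11775² = 138650625
Compute 161y² = 161·928² = 161·861184 = 138650624
x² - 161y² = 138650625 - 138650624 = 1
Since this equals 1, (11775, 928) is a solution.

Yes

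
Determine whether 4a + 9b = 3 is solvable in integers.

Step 1: Compute gcd(4, 9).
gcd(4, 9) = 1

Step 2: Check divisibility.
Does 1 divide 3? 3 = 1 x 3, so yes.

By the theorem on linear Diophantine equations, 4a + 9b = 3 has integer solutions if and only if gcd(4, 9) divides 3. Since 1 | 3, solutions exist.

Yes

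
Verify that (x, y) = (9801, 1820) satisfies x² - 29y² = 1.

Compute x² = 9801² = 96059601
Compute 29y² = 29·1820² = 29·3312400 = 96059600
x² - 29y² = 96059601 - 96059600 = 1
Since this equals 1, (9801, 1820) is a solution.

Yes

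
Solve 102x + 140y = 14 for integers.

Step 1: Check solvability.
gcd(102, 140) = 2
Since 2 divides 14, solutions exist.

Step 2: Apply extended Euclidean algorithm to find gcd.
We find integers such that 102*x0 + 140*y0 = 2

Step 3: Scale the particular solution.
Multiply by 14/2 = 7:
x = 77, y = -56

Step 4: Verify.
102*(77) + 140*(-56) = 14 = 14 ✓

x = 77, y = -56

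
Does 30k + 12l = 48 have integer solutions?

Step 1: Compute gcd(30, 12).
gcd(30, 12) = 6

Step 2: Check divisibility.
Does 6 divide 48? 48 = 6 x 8, so yes.

By the theorem on linear Diophantine equations, 30k + 12l = 48 has integer solutions if and only if gcd(30, 12) divides 48. Since 6 | 48, solutions exist.

Yes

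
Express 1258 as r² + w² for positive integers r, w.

We need to find integers r, w > 0 such that r² + w² = 1258.
Trying r = 13: w² = 1258 - 13² = 1258 - 169 = 1089
w = 33
Check: 13² + 33² = 169 + 1089 = 1258 ✓

1258 = 13² + 33²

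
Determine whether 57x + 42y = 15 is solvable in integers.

Step 1: Compute gcd(57, 42).
gcd(57, 42) = 3

Step 2: Check divisibility.
Does 3 divide 15? 15 = 3 x 5, so yes.

By the theorem on linear Diophantine equations, 57x + 42y = 15 has integer solutions if and only if gcd(57, 42) divides 15. Since 3 | 15, solutions exist.

Yes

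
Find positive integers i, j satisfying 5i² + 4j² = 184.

Try small values of i and check whether (184 - 5i²)/4 is a perfect square.
i = 6: 5·6² = 180, so 4j² = 184 - 180 = 4, giving j² = 1, j = 1.
Check: 5·6² + 4·1² = 180 + 4 = 184 ✓

i = 6, j = 1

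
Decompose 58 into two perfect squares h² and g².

We need to find integers h, g > 0 such that h² + g² = 58.
Trying h = 3: g² = 58 - 3² = 58 - 9 = 49
g = 7
Check: 3² + 7² = 9 + 49 = 58 ✓

58 = 3² + 7²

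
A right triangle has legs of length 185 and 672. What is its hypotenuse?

c² = a² + b² = 185² + 672² = 34225 + 451584 = 485809
c = 697

697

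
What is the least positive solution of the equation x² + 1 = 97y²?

We need x² = 97y² - 1. Try successive y:
y = 1: x² = 97·1² - 1 = 96, not a perfect square
y = 2: x² = 97·2² - 1 = 387, not a perfect square
y = 3: x² = 97·3² - 1 = 872, not a perfect square
...
y = 569: x² = 97·569² - 1 = 31404816 = 5604² ✓
Check: 5604² - 97·569² = 31404816 - 31404817 = -1 ✓

x = 5604, y = 569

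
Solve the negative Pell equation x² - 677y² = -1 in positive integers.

We need x² = 677y² - 1. Try successive y:
y = 1: x² = 677·1² - 1 = 676 = 26² ✓
Check: 26² - 677·1² = 676 - 677 = -1 ✓

x = 26, y = 1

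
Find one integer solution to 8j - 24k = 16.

Step 1: Check solvability.
gcd(8, 24) = 8
Since 8 divides 16, solutions exist.

Step 2: Apply extended Euclidean algorithm to find gcd.
We find integers such that 8*x0 + 24*y0 = 8

Step 3: Scale the particular solution.
Multiply by 16/8 = 2:
j = 2, k = 0

Step 4: Verify.
8*(2) - 24*(0) = 16 = 16 ✓

j = 2, k = 0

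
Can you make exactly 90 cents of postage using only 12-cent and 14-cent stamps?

We need non-negative x, y with 12x + 14y = 90.
gcd(12, 14) = 2 divides 90, so integer solutions exist.
Search for a non-negative one: x = 4 gives 14y = 90 - 48 = 42, so y = 3.
Check: 12·4 + 14·3 = 90 ✓

Yes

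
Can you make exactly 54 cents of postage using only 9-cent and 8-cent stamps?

We need non-negative x, y with 9x + 8y = 54.
gcd(9, 8) = 1 divides 54, so integer solutions exist.
Search for a non-negative one: x = 6 gives 8y = 54 - 54 = 0, so y = 0.
Check: 9·6 + 8·0 = 54 ✓

Yes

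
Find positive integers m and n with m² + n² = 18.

We need to find integers m, n > 0 such that m² + n² = 18.
Trying m = 3: n² = 18 - 3² = 18 - 9 = 9
n = 3
Check: 3² + 3² = 9 + 9 = 18 ✓

18 = 3² + 3²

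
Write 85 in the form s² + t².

We need to find integers s, t > 0 such that s² + t² = 85.
Trying s = 2: t² = 85 - 2² = 85 - 4 = 81
t = 9
Check: 2² + 9² = 4 + 81 = 85 ✓

85 = 2² + 9²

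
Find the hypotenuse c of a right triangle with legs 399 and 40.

c² = a² + b² = 399² + 40² = 159201 + 1600 = 160801
c = sqrt(160801) = 401

401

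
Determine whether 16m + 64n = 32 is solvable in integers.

Step 1: Compute gcd(16, 64).
gcd(16, 64) = 16

Step 2: Check divisibility.
Does 16 divide 32? 32 = 16 x 2, so yes.

By the theorem on linear Diophantine equations, 16m + 64n = 32 has integer solutions if and only if gcd(16, 64) divides 32. Since 16 | 32, solutions exist.

Yes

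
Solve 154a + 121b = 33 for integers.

Step 1: Check solvability.
gcd(154, 121) = 11
Since 11 divides 33, solutions exist.

Step 2: Apply extended Euclidean algorithm to find gcd.
We find integers such that 154*x0 + 121*y0 = 11

Step 3: Scale the particular solution.
Multiply by 33/11 = 3:
a = 12, b = -15

Step 4: Verify.
154*(12) + 121*(-15) = 33 = 33 ✓

a = 12, b = -15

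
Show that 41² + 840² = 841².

Compute a² + b² = 41² + 840² = 1681 + 705600 = 707281
Compute c² = 841² = 707281
Since 707281 = 707281, confirmed.

Yes, it is a Pythagorean triple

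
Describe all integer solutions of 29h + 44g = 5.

Step 1: Compute gcd(29, 44) = 1.
Since 1 divides 5, solutions exist.

Step 2: Find a particular solution using extended Euclidean algorithm.
We get h₀ = -15, g₀ = 10.
Check: 29*-15 + 44*10 = 5 = 5 ✓

Step 3: Write the general solution.
h = -15 + (44/1)t = -15 + 44t
g = 10 - (29/1)t = 10 - 29t
for any integer t.

h = -15 + 44t, g = 10 - 29t for integer t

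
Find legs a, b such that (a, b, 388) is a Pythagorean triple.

We need a² + b² = 388² = 150544.
Trying: 260² + 288² = 67600 + 82944 = 150544 ✓

(260, 288, 388)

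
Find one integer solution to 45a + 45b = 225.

Step 1: Check solvability.
gcd(45, 45) = 45
Since 45 divides 225, solutions exist.

Step 2: Apply extended Euclidean algorithm to find gcd.
We find integers such that 45*x0 + 45*y0 = 45

Step 3: Scale the particular solution.
Multiply by 225/45 = 5:
a = 0, b = 5

Step 4: Verify.
45*(0) + 45*(5) = 225 = 225 ✓

a = 0, b = 5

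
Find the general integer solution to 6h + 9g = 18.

Step 1: Compute gcd(6, 9) = 3.
Since 3 divides 18, solutions exist.

Step 2: Find a particular solution using extended Euclidean algorithm.
We get h₀ = -6, g₀ = 6.
Check: 6*-6 + 9*6 = 18 = 18 ✓

Step 3: Write the general solution.
h = -6 + (9/3)t = -6 + 3t
g = 6 - (6/3)t = 6 - 2t
for any integer t.

h = -6 + 3t, g = 6 - 2t for integer t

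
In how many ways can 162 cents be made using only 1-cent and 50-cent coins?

We need non-negative integers (x, y) with 1x + 50y = 162.
For each x from 0 to 162, check if (162 - 1x) is a non-negative multiple of 50.
Solutions (x, y): (12,3), (62,2), (112,1), (162,0)
Count: 4

4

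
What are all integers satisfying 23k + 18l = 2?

Step 1: Compute gcd(23, 18) = 1.
Since 1 divides 2, solutions exist.

Step 2: Find a particular solution using extended Euclidean algorithm.
We get k₀ = -14, l₀ = 18.
Check: 23*-14 + 18*18 = 2 = 2 ✓

Step 3: Write the general solution.
k = -14 + (18/1)t = -14 + 18t
l = 18 - (23/1)t = 18 - 23t
for any integer t.

k = -14 + 18t, l = 18 - 23t for integer t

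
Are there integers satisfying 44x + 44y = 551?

Step 1: Compute gcd(44, 44).
gcd(44, 44) = 44

Step 2: Check divisibility.
Does 44 divide 551? 551 = 44 x 12 + 23, so no.

By the theorem on linear Diophantine equations, 44x + 44y = 551 has integer solutions if and only if gcd(44, 44) divides 551. Since 44 does not divide 551, no solutions exist.

No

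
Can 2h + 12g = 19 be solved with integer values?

Step 1: Compute gcd(2, 12).
gcd(2, 12) = 2

Step 2: Check divisibility.
Does 2 divide 19? 19 = 2 x 9 + 1, so no.

By the theorem on linear Diophantine equations, 2h + 12g = 19 has integer solutions if and only if gcd(2, 12) divides 19. Since 2 does not divide 19, no solutions exist.

No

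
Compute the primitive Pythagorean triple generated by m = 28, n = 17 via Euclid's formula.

a = m² - n² = 784 - 289 = 495
b = 2mn = 2·28·17 = 952
c = m² + n² = 784 + 289 = 1073
Verify: 495² + 952² = 245025 + 906304 = 1151329 = 1073² ✓

(495, 952, 1073)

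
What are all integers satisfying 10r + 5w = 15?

Step 1: Compute gcd(10, 5) = 5.
Since 5 divides 15, solutions exist.

Step 2: Find a particular solution using extended Euclidean algorithm.
We get r₀ = 0, w₀ = 3.
Check: 10*0 + 5*3 = 15 = 15 ✓

Step 3: Write the general solution.
r = 0 + (5/5)t = 0 + 1t
w = 3 - (10/5)t = 3 - 2t
for any integer t.

r = 0 + 1t, w = 3 - 2t for integer t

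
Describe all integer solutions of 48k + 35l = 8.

Step 1: Compute gcd(48, 35) = 1.
Since 1 divides 8, solutions exist.

Step 2: Find a particular solution using extended Euclidean algorithm.
We get k₀ = -64, l₀ = 88.
Check: 48*-64 + 35*88 = 8 = 8 ✓

Step 3: Write the general solution.
k = -64 + (35/1)t = -64 + 35t
l = 88 - (48/1)t = 88 - 48t
for any integer t.

k = -64 + 35t, l = 88 - 48t for integer t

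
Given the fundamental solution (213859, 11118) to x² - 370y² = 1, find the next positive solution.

Solutions to x² - Dy² = 1 are generated by powers of (x₀ + y₀√D).
The next solution satisfies x₁ + y₁√370 = (x₀ + y₀√370)², giving:
x₁ = x₀² + 370y₀² = 213859² + 370·11118² = 45735671881 + 45735671880 = 91471343761
y₁ = 2x₀y₀ = 2·213859·11118 = 4755368724

Verify: 91471343761² - 370·4755368724² = 8367006729443033625121 - 8367006729443033625120 = 1 ✓

x = 91471343761, y = 4755368724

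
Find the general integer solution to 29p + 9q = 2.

Step 1: Compute gcd(29, 9) = 1.
Since 1 divides 2, solutions exist.

Step 2: Find a particular solution using extended Euclidean algorithm.
We get p₀ = -8, q₀ = 26.
Check: 29*-8 + 9*26 = 2 = 2 ✓

Step 3: Write the general solution.
p = -8 + (9/1)t = -8 + 9t
q = 26 - (29/1)t = 26 - 29t
for any integer t.

p = -8 + 9t, q = 26 - 29t for integer t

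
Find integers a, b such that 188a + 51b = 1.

Step 1: Check solvability.
gcd(188, 51) = 1
Since 1 divides 1, solutions exist.

Step 2: Apply extended Euclidean algorithm to find gcd.
We find integers such that 188*x0 + 51*y0 = 1

Step 3: Scale the particular solution.
Multiply by 1/1 = 1:
a = -16, b = 59

Step 4: Verify.
188*(-16) + 51*(59) = 1 = 1 ✓

a = -16, b = 59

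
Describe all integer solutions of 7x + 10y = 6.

Step 1: Compute gcd(7, 10) = 1.
Since 1 divides 6, solutions exist.

Step 2: Find a particular solution using extended Euclidean algorithm.
We get x₀ = 18, y₀ = -12.
Check: 7*18 + 10*-12 = 6 = 6 ✓

Step 3: Write the general solution.
x = 18 + (10/1)t = 18 + 10t
y = -12 - (7/1)t = -12 - 7t
for any integer t.

x = 18 + 10t, y = -12 - 7t for integer t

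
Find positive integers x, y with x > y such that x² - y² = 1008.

Factor: x² - y² = (x+y)(x-y) = 1008.
We need two factors of 1008 with the same parity.
Use x+y = 504 and x-y = 2 (product 504·2 = 1008).
Adding: 2x = 506, so x = 253.
Subtracting: 2y = 502, so y = 251.
Check: 253² - 251² = 64009 - 63001 = 1008 ✓

x = 253, y = 251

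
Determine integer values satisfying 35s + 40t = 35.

Step 1: Check solvability.
gcd(35, 40) = 5
Since 5 divides 35, solutions exist.

Step 2: Apply extended Euclidean algorithm to find gcd.
We find integers such that 35*x0 + 40*y0 = 5

Step 3: Scale the particular solution.
Multiply by 35/5 = 7:
s = -7, t = 7

Step 4: Verify.
35*(-7) + 40*(7) = 35 = 35 ✓

s = -7, t = 7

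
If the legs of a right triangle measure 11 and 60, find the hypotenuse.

c² = a² + b² = 11² + 60² = 121 + 3600 = 3721
c = 61

61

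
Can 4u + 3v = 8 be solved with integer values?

Step 1: Compute gcd(4, 3).
gcd(4, 3) = 1

Step 2: Check divisibility.
Does 1 divide 8? 8 = 1 x 8, so yes.

By the theorem on linear Diophantine equations, 4u + 3v = 8 has integer solutions if and only if gcd(4, 3) divides 8. Since 1 | 8, solutions exist.

Yes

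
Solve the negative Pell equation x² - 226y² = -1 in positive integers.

We need x² = 226y² - 1. Try successive y:
y = 1: x² = 226·1² - 1 = 225 = 15² ✓
Check: 15² - 226·1² = 225 - 226 = -1 ✓

x = 15, y = 1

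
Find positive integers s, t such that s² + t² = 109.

Search for s with 109 - s² a perfect square.
s = 3: 109 - 3² = 109 - 9 = 100 = 10² ✓
So s = 3, t = 10.

s = 3, t = 10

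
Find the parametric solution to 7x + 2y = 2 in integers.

Step 1: Compute gcd(7, 2) = 1.
Since 1 divides 2, solutions exist.

Step 2: Find a particular solution using extended Euclidean algorithm.
We get x₀ = 2, y₀ = -6.
Check: 7*2 + 2*-6 = 2 = 2 ✓

Step 3: Write the general solution.
x = 2 + (2/1)t = 2 + 2t
y = -6 - (7/1)t = -6 - 7t
for any integer t.

x = 2 + 2t, y = -6 - 7t for integer t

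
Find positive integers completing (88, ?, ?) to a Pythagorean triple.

We need the other leg and hypotenuse such that 88² + x² = c².
Take x = 105, c = 137: 88² + 105² = 7744 + 11025 = 18769 = 137² ✓
Triple: (105, 88, 137)

(105, 88, 137)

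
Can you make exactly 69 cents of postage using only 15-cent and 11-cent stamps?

We need non-negative x, y with 15x + 11y = 69.
gcd(15, 11) = 1 divides 69, so integer solutions exist, but checking x = 0..4 shows none with y ≥ 0.
So 69 cannot be made with non-negative stamp counts.

No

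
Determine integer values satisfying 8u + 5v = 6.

Step 1: Check solvability.
gcd(8, 5) = 1
Since 1 divides 6, solutions exist.

Step 2: Apply extended Euclidean algorithm to find gcd.
We find integers such that 8*x0 + 5*y0 = 1

Step 3: Scale the particular solution.
Multiply by 6/1 = 6:
u = 12, v = -18

Step 4: Verify.
8*(12) + 5*(-18) = 6 = 6 ✓

u = 12, v = -18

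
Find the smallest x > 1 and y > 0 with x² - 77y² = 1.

We seek the smallest positive integers (x, y) with x² - 77y² = 1, i.e., x² = 77y² + 1.
Try successive y values:
y = 1: x² = 77·1² + 1 = 78, not a perfect square
y = 2: x² = 77·2² + 1 = 309, not a perfect square
y = 3: x² = 77·3² + 1 = 694, not a perfect square
... continuing the search (or via continued fractions) ...
y = 40: x² = 77·40² + 1 = 123201, x = 351 ✓

Verify: 351² - 77·40² = 123201 - 123200 = 1 ✓

x = 351, y = 40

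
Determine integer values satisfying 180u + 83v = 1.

Step 1: Check solvability.
gcd(180, 83) = 1
Since 1 divides 1, solutions exist.

Step 2: Apply extended Euclidean algorithm to find gcd.
We find integers such that 180*x0 + 83*y0 = 1

Step 3: Scale the particular solution.
Multiply by 1/1 = 1:
u = 6, v = -13

Step 4: Verify.
180*(6) + 83*(-13) = 1 = 1 ✓

u = 6, v = -13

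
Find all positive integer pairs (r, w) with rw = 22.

The positive divisors of 22 are: 1, 2, 11, 22.
Each divisor d gives the pair (d, 22/d):
(1, 22), (2, 11), (11, 2), (22, 1)

(1, 22), (2, 11), (11, 2), (22, 1)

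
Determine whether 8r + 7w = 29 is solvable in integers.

Step 1: Compute gcd(8, 7).
gcd(8, 7) = 1

Step 2: Check divisibility.
Does 1 divide 29? 29 = 1 x 29, so yes.

By the theorem on linear Diophantine equations, 8r + 7w = 29 has integer solutions if and only if gcd(8, 7) divides 29. Since 1 | 29, solutions exist.

Yes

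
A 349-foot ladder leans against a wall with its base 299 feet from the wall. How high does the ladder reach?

The ladder, wall, and ground form a right triangle with hypotenuse 349 and one leg 299.
By the Pythagorean theorem: h² = 349² - 299² = 121801 - 89401 = 32400
h = √32400 = 180 feet

180 feet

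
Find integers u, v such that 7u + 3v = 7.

Step 1: Check solvability.
gcd(7, 3) = 1
Since 1 divides 7, solutions exist.

Step 2: Apply extended Euclidean algorithm to find gcd.
We find integers such that 7*x0 + 3*y0 = 1

Step 3: Scale the particular solution.
Multiply by 7/1 = 7:
u = 7, v = -14

Step 4: Verify.
7*(7) + 3*(-14) = 7 = 7 ✓

u = 7, v = -14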